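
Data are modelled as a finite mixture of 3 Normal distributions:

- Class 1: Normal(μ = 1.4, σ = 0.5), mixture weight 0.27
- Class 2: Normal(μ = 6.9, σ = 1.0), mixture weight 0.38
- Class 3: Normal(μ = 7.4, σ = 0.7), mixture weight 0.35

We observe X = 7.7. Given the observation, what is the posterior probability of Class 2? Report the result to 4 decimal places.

0.3769

Posterior ∝ prior × likelihood, so P(k | x) ∝ π_k f_k(x); normalise over all components.
Component likelihoods at x = 7.7:
  f_1 = (1/(0.5·√(2π)))·exp(−(7.7−1.4)²/(2·0.5²)) = 0.797885·exp(-79.38000) = 2.67697e-35
  f_2 = (1/(1.0·√(2π)))·exp(−(7.7−6.9)²/(2·1.0²)) = 0.398942·exp(-0.32000) = 0.289692
  f_3 = (1/(0.7·√(2π)))·exp(−(7.7−7.4)²/(2·0.7²)) = 0.569918·exp(-0.09184) = 0.51991
Unnormalised posteriors:
  π_1·f_1 = 0.27 × 2.67697e-35 = 7.22783e-36
  π_2·f_2 = 0.38 × 0.289692 = 0.110083
  π_3·f_3 = 0.35 × 0.51991 = 0.181968
Denominator: 7.22783e-36 + 0.110083 + 0.181968 = 0.292051
P(Class 2 | 7.7) ≈ 0.3769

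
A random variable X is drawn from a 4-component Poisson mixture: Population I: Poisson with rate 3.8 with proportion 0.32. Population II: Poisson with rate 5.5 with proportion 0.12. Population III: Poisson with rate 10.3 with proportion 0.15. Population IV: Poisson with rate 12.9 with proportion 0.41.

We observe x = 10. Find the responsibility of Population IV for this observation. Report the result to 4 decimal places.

0.6067

Posterior ∝ prior × likelihood, so P(k | x) ∝ π_k f_k(x); normalise over all components.
Component likelihoods at x = 10:
  f_I = e^(−3.8)·3.8^10/10! = 0.00387038
  f_II = e^(−5.5)·5.5^10/10! = 0.0285262
  f_III = e^(−10.3)·10.3^10/10! = 0.124559
  f_IV = e^(−12.9)·12.9^10/10! = 0.0878487
Unnormalised posteriors:
  π_I·f_I = 0.32 × 0.00387038 = 0.00123852
  π_II·f_II = 0.12 × 0.0285262 = 0.00342315
  π_III·f_III = 0.15 × 0.124559 = 0.0186839
  π_IV·f_IV = 0.41 × 0.0878487 = 0.036018
Denominator: 0.00123852 + 0.00342315 + 0.0186839 + 0.036018 = 0.0593635
P(Population IV | x) = 0.036018 / 0.0593635 ≈ 0.6067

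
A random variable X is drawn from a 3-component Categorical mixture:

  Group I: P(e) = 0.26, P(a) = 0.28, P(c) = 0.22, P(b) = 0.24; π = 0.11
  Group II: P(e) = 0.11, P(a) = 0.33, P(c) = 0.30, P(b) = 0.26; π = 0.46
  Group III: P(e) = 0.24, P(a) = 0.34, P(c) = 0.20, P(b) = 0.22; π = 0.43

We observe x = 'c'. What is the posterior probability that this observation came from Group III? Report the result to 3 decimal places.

0.346

The responsibility of component k is P(Z=k) f_k(x) divided by Σ_j P(Z=j) f_j(x).
Categorical probabilities:
  p_I = P(c | comp) = 0.22
  p_II = P(c | comp) = 0.30
  p_III = P(c | comp) = 0.20
Unnormalised posteriors:
  P(Z=I)·p_I = 0.11 × 0.22 = 0.0242
  P(Z=II)·p_II = 0.46 × 0.3 = 0.138
  P(Z=III)·p_III = 0.43 × 0.2 = 0.086
Normaliser: 0.0242 + 0.138 + 0.086 = 0.2482
Responsibility of Group III: 0.086 / 0.2482 ≈ 0.346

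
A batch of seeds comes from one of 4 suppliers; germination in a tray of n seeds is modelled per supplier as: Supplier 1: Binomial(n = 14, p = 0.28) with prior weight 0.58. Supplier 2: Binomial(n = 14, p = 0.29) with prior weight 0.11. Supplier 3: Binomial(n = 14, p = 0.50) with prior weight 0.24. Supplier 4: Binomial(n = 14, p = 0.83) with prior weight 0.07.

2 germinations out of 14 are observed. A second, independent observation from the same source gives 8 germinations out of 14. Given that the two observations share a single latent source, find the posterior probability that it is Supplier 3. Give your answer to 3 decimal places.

By Bayes' theorem, P(k | x) = P(Z=k) f_k(x) / Σ_j P(Z=j) f_j(x).
Since both observations come from the same component, the likelihood for component k is f_k(x₁)·f_k(x₂).
  f_1 = [0.138467] × [0.0158057] = 0.00218858
  f_2 = [0.125585] × [0.0192437] = 0.00241672
  f_3 = [0.0055542] × [0.183289] = 0.00101802
  f_4 = [3.65245e-08] × [0.0163258] = 5.96291e-10
Prior × likelihood for each component:
  P(Z=1)·f_1 = 0.58 × 0.00218858 = 0.00126938
  P(Z=2)·f_2 = 0.11 × 0.00241672 = 0.00026584
  P(Z=3)·f_3 = 0.24 × 0.00101802 = 0.000244325
  P(Z=4)·f_4 = 0.07 × 5.96291e-10 = 4.17404e-11
Normaliser: 0.00126938 + 0.00026584 + 0.000244325 + 4.17404e-11 = 0.00177954
P(Supplier 3 | x₁, x₂) ≈ 0.137

0.137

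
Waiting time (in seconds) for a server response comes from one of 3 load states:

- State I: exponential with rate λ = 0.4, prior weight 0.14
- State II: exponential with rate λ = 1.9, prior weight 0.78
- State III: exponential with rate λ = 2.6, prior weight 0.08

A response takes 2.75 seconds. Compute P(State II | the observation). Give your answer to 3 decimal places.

The responsibility of component k is P(Z=k) f_k(x) divided by Σ_j P(Z=j) f_j(x).
Exponential densities:
  f_I = 0.4·e^(−0.4·2.75) = 0.4·e^(−1.1000) = 0.133148
  f_II = 1.9·e^(−1.9·2.75) = 1.9·e^(−5.2250) = 0.0102227
  f_III = 2.6·e^(−2.6·2.75) = 2.6·e^(−7.1500) = 0.00204065
Prior × likelihood for each component:
  P(Z=I)·f_I = 0.14 × 0.133148 = 0.0186408
  P(Z=II)·f_II = 0.78 × 0.0102227 = 0.00797369
  P(Z=III)·f_III = 0.08 × 0.00204065 = 0.000163252
Denominator: 0.0186408 + 0.00797369 + 0.000163252 = 0.0267777
Responsibility of State II: 0.00797369 / 0.0267777 ≈ 0.298

0.298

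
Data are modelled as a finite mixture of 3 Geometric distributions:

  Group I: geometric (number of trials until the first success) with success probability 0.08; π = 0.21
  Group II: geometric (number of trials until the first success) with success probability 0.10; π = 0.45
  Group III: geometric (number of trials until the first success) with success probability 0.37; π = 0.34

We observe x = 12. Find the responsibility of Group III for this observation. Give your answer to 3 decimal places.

Posterior ∝ prior × likelihood, so P(k | x) ∝ w_k f_k(x); normalise over all components.
Evaluate each component's likelihood at the observed value:
  L_I = 0.08·(1−0.08)^11 = 0.08·0.399637 = 0.031971
  L_II = 0.10·(1−0.10)^11 = 0.10·0.313811 = 0.0313811
  L_III = 0.37·(1−0.37)^11 = 0.37·0.00620506 = 0.00229587
Multiply by the mixture weights:
  w_I·L_I = 0.21 × 0.031971 = 0.00671391
  w_II·L_II = 0.45 × 0.0313811 = 0.0141215
  w_III·L_III = 0.34 × 0.00229587 = 0.000780597
Sum: 0.00671391 + 0.0141215 + 0.000780597 = 0.021616
So the posterior for Group III is 0.000780597 / 0.021616 ≈ 0.036.

0.036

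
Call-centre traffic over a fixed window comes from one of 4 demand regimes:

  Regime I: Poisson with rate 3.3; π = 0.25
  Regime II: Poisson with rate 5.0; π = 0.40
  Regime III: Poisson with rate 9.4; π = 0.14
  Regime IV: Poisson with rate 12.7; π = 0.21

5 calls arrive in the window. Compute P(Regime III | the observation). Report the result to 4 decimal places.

Apply Bayes' rule: the posterior for each component is proportional to its prior times its likelihood at x.
Poisson probabilities:
  L_I = 0.120286
  L_II = 0.175467
  L_III = 0.0505929
  L_IV = 0.00840035
Unnormalised posteriors:
  π_I·L_I = 0.25 × 0.120286 = 0.0300716
  π_II·L_II = 0.40 × 0.175467 = 0.0701869
  π_III·L_III = 0.14 × 0.0505929 = 0.00708301
  π_IV·L_IV = 0.21 × 0.00840035 = 0.00176407
Evidence: 0.0300716 + 0.0701869 + 0.00708301 + 0.00176407 = 0.109106
So the posterior for Regime III is 0.00708301 / 0.109106 ≈ 0.0649.

0.0649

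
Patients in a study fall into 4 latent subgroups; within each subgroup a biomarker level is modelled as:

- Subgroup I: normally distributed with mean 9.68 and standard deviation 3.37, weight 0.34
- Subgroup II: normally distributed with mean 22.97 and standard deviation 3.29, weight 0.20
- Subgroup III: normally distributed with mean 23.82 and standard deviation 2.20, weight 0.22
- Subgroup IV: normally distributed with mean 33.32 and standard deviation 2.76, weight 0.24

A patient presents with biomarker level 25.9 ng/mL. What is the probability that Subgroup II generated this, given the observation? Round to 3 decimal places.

By Bayes' theorem, P(k | x) = w_k f_k(x) / Σ_j w_j f_j(x).
Component likelihoods at x = 25.9 ng/mL:
  L_I = 1.10396e-06
  L_II = 0.0815621
  L_III = 0.11598
  L_IV = 0.0038955
Multiply by the mixture weights:
  w_I·L_I = 0.34 × 1.10396e-06 = 3.75346e-07
  w_II·L_II = 0.20 × 0.0815621 = 0.0163124
  w_III·L_III = 0.22 × 0.11598 = 0.0255156
  w_IV·L_IV = 0.24 × 0.0038955 = 0.000934921
Marginal: 3.75346e-07 + 0.0163124 + 0.0255156 + 0.000934921 = 0.0427633
So the posterior for Subgroup II is 0.0163124 / 0.0427633 ≈ 0.381.

0.381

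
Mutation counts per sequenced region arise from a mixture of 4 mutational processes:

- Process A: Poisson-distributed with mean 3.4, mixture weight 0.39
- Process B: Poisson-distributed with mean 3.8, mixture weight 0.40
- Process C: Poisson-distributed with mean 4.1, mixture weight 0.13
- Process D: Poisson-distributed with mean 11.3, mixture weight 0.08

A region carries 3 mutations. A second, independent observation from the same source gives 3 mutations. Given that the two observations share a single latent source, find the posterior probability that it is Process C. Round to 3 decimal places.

0.118

P(component k | x) = π_k·f_k(x) / marginal(x), where marginal(x) = Σ_j π_j·f_j(x).
Since both observations come from the same component, the likelihood for component k is f_k(x₁)·f_k(x₂).
  p_A = [0.218617] × [0.218617] = 0.0477935
  p_B = [0.204588] × [0.204588] = 0.0418563
  p_C = [0.190368] × [0.190368] = 0.0362398
  p_D = [0.00297548] × [0.00297548] = 8.85346e-06
Multiply by the mixture weights:
  π_A·p_A = 0.39 × 0.0477935 = 0.0186395
  π_B·p_B = 0.40 × 0.0418563 = 0.0167425
  π_C·p_C = 0.13 × 0.0362398 = 0.00471118
  π_D·p_D = 0.08 × 8.85346e-06 = 7.08277e-07
Marginal: 0.0186395 + 0.0167425 + 0.00471118 + 7.08277e-07 = 0.0400939
P(Process C | x₁, x₂) = 0.00471118 / 0.0400939 ≈ 0.118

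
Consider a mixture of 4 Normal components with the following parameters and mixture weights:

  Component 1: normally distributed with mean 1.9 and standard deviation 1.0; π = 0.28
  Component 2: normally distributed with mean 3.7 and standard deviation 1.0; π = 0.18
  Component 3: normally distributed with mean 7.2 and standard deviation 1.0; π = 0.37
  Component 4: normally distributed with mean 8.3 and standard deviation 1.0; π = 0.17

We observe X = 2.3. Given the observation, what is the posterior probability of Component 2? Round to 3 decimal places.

0.207

P(component k | x) = π_k·f_k(x) / marginal(x), where marginal(x) = Σ_j π_j·f_j(x).
Component likelihoods at x = 2.3:
  p_1 = (1/(1.0·√(2π)))·exp(−(2.3−1.9)²/(2·1.0²)) = 0.398942·exp(-0.08000) = 0.36827
  p_2 = (1/(1.0·√(2π)))·exp(−(2.3−3.7)²/(2·1.0²)) = 0.398942·exp(-0.98000) = 0.149727
  p_3 = (1/(1.0·√(2π)))·exp(−(2.3−7.2)²/(2·1.0²)) = 0.398942·exp(-12.00500) = 2.43896e-06
  p_4 = (1/(1.0·√(2π)))·exp(−(2.3−8.3)²/(2·1.0²)) = 0.398942·exp(-18.00000) = 6.07588e-09
Weight by the priors:
  π_1·p_1 = 0.28 × 0.36827 = 0.103116
  π_2·p_2 = 0.18 × 0.149727 = 0.0269509
  π_3·p_3 = 0.37 × 2.43896e-06 = 9.02415e-07
  π_4·p_4 = 0.17 × 6.07588e-09 = 1.0329e-09
Sum: 0.103116 + 0.0269509 + 9.02415e-07 + 1.0329e-09 = 0.130067
Responsibility of Component 2: 0.0269509 / 0.130067 ≈ 0.207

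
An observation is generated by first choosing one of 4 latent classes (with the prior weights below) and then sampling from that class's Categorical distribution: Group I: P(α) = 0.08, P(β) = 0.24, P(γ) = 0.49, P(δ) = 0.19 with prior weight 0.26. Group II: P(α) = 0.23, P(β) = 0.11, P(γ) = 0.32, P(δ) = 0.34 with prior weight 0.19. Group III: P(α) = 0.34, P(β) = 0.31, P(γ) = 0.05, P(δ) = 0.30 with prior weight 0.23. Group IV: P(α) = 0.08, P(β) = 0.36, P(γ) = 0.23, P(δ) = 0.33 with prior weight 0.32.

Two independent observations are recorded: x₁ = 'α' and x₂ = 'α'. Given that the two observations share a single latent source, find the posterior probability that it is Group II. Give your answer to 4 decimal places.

Posterior ∝ prior × likelihood, so P(k | x) ∝ π_k f_k(x); normalise over all components.
Since both observations come from the same component, the likelihood for component k is f_k(x₁)·f_k(x₂).
  L_I = [P(α | comp) = 0.08] × [0.08] = 0.0064
  L_II = [P(α | comp) = 0.23] × [0.23] = 0.0529
  L_III = [P(α | comp) = 0.34] × [0.34] = 0.1156
  L_IV = [P(α | comp) = 0.08] × [0.08] = 0.0064
Weight by the priors:
  π_I·L_I = 0.26 × 0.0064 = 0.001664
  π_II·L_II = 0.19 × 0.0529 = 0.010051
  π_III·L_III = 0.23 × 0.1156 = 0.026588
  π_IV·L_IV = 0.32 × 0.0064 = 0.002048
Evidence: 0.001664 + 0.010051 + 0.026588 + 0.002048 = 0.040351
Responsibility of Group II: 0.010051 / 0.040351 ≈ 0.2491

0.2491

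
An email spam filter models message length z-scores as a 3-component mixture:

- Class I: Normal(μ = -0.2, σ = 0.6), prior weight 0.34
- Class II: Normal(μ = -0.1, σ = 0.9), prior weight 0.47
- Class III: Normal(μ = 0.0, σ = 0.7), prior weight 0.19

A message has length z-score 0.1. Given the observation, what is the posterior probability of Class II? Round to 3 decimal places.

The responsibility of component k is π_k f_k(x) divided by Σ_j π_j f_j(x).
Normal densities:
  p_I = (1/(0.6·√(2π)))·exp(−(0.1−-0.2)²/(2·0.6²)) = 0.664904·exp(-0.12500) = 0.586776
  p_II = (1/(0.9·√(2π)))·exp(−(0.1−-0.1)²/(2·0.9²)) = 0.443269·exp(-0.02469) = 0.432458
  p_III = (1/(0.7·√(2π)))·exp(−(0.1−0.0)²/(2·0.7²)) = 0.569918·exp(-0.01020) = 0.564132
Multiply by the mixture weights:
  π_I·p_I = 0.34 × 0.586776 = 0.199504
  π_II·p_II = 0.47 × 0.432458 = 0.203255
  π_III·p_III = 0.19 × 0.564132 = 0.107185
Evidence: 0.199504 + 0.203255 + 0.107185 = 0.509944
P(Class II | data) = 0.203255 / 0.509944 ≈ 0.399

0.399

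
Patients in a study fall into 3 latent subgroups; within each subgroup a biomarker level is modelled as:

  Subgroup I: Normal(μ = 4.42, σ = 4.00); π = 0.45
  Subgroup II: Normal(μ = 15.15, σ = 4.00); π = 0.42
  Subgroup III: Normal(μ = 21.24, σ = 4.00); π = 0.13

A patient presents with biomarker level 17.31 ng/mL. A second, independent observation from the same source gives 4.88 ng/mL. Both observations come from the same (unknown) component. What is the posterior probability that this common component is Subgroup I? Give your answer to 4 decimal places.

The responsibility of component k is π_k f_k(x) divided by Σ_j π_j f_j(x).
Since both observations come from the same component, the likelihood for component k is f_k(x₁)·f_k(x₂).
  L_I = [0.000554477] × [0.0990782] = 5.49366e-05
  L_II = [0.0862045] × [0.0036932] = 0.000318371
  L_III = [0.0615512] × [2.32482e-05] = 1.43095e-06
Weight by the priors:
  π_I·L_I = 0.45 × 5.49366e-05 = 2.47215e-05
  π_II·L_II = 0.42 × 0.000318371 = 0.000133716
  π_III·L_III = 0.13 × 1.43095e-06 = 1.86024e-07
Evidence: 2.47215e-05 + 0.000133716 + 1.86024e-07 = 0.000158623
So the posterior for Subgroup I is 2.47215e-05 / 0.000158623 ≈ 0.1559.

0.1559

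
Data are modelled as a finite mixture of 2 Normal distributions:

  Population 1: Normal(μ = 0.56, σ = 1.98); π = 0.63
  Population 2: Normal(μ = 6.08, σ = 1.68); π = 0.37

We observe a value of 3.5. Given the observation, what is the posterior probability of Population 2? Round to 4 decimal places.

0.3906

Apply Bayes' rule: the posterior for each component is proportional to its prior times its likelihood at x.
Evaluate each component's likelihood at the observed value:
  p_1 = (1/(1.98·√(2π)))·exp(−(3.5−0.56)²/(2·1.98²)) = 0.201486·exp(-1.10239) = 0.0669089
  p_2 = (1/(1.68·√(2π)))·exp(−(3.5−6.08)²/(2·1.68²)) = 0.237466·exp(-1.17921) = 0.0730259
Weight by the priors:
  P(Z=1)·p_1 = 0.63 × 0.0669089 = 0.0421526
  P(Z=2)·p_2 = 0.37 × 0.0730259 = 0.0270196
Normaliser: 0.0421526 + 0.0270196 = 0.0691722
Responsibility of Population 2: 0.0270196 / 0.0691722 ≈ 0.3906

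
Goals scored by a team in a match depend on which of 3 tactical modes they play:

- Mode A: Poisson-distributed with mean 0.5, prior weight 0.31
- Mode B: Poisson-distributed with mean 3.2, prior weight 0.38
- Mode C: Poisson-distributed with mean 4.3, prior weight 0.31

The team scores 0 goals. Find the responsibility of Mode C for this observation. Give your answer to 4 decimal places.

0.0202

The responsibility of component k is P(Z=k) f_k(x) divided by Σ_j P(Z=j) f_j(x).
Component likelihoods at x = 0 goals:
  L_A = 0.606531
  L_B = 0.0407622
  L_C = 0.0135686
Weight by the priors:
  P(Z=A)·L_A = 0.31 × 0.606531 = 0.188025
  P(Z=B)·L_B = 0.38 × 0.0407622 = 0.0154896
  P(Z=C)·L_C = 0.31 × 0.0135686 = 0.00420625
Normaliser: 0.188025 + 0.0154896 + 0.00420625 = 0.20772
So the posterior for Mode C is 0.00420625 / 0.20772 ≈ 0.0202.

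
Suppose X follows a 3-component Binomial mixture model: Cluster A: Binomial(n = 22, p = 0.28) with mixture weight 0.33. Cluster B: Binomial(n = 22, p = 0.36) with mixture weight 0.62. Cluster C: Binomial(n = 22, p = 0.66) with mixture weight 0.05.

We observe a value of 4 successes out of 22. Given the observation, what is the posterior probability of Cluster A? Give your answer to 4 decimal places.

Apply Bayes' rule: the posterior for each component is proportional to its prior times its likelihood at x.
Binomial probabilities:
  f_A = 0.121571
  f_B = 0.0398716
  f_C = 5.11694e-06
Prior × likelihood for each component:
  w_A·f_A = 0.33 × 0.121571 = 0.0401186
  w_B·f_B = 0.62 × 0.0398716 = 0.0247204
  w_C·f_C = 0.05 × 5.11694e-06 = 2.55847e-07
Denominator: 0.0401186 + 0.0247204 + 2.55847e-07 = 0.0648392
Responsibility of Cluster A: 0.0401186 / 0.0648392 ≈ 0.6187

0.6187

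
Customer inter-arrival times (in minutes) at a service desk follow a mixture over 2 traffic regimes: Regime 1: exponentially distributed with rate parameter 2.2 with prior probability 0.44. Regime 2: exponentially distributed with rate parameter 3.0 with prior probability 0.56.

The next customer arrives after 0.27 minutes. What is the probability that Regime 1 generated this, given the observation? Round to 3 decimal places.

0.417

Posterior ∝ prior × likelihood, so P(k | x) ∝ P(Z=k) f_k(x); normalise over all components.
Component likelihoods at x = 0.27 minutes:
  p_1 = 2.2·e^(−2.2·0.27) = 2.2·e^(−0.5940) = 1.21465
  p_2 = 3.0·e^(−3.0·0.27) = 3.0·e^(−0.8100) = 1.33457
Prior × likelihood for each component:
  P(Z=1)·p_1 = 0.44 × 1.21465 = 0.534447
  P(Z=2)·p_2 = 0.56 × 1.33457 = 0.747362
Denominator: 0.534447 + 0.747362 = 1.28181
P(Regime 1 | x) ≈ 0.417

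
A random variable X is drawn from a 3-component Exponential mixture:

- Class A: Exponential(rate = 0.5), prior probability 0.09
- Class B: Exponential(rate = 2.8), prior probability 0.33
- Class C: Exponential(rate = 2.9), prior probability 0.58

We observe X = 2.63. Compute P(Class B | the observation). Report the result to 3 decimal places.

0.043

Apply Bayes' rule: the posterior for each component is proportional to its prior times its likelihood at x.
Exponential densities:
  L_A = 0.5·e^(−0.5·2.63) = 0.5·e^(−1.3150) = 0.134237
  L_B = 2.8·e^(−2.8·2.63) = 2.8·e^(−7.3640) = 0.00177424
  L_C = 2.9·e^(−2.9·2.63) = 2.9·e^(−7.6270) = 0.00141265
Prior × likelihood for each component:
  π_A·L_A = 0.09 × 0.134237 = 0.0120813
  π_B·L_B = 0.33 × 0.00177424 = 0.000585501
  π_C·L_C = 0.58 × 0.00141265 = 0.000819336
Denominator: 0.0120813 + 0.000585501 + 0.000819336 = 0.0134862
P(Class B | 2.63) ≈ 0.043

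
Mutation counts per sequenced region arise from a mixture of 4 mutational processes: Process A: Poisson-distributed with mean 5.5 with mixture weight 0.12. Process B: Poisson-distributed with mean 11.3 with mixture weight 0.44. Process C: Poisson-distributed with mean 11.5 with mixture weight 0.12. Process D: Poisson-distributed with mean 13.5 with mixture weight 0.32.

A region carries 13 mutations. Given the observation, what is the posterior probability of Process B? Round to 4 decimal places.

0.4757

The responsibility of component k is P(Z=k) f_k(x) divided by Σ_j P(Z=j) f_j(x).
Component likelihoods at x = 13 mutations:
  L_A = e^(−5.5)·5.5^13/13! = 0.00276576
  L_B = e^(−11.3)·11.3^13/13! = 0.0973222
  L_C = e^(−11.5)·11.5^13/13! = 0.100093
  L_D = e^(−13.5)·13.5^13/13! = 0.108914
Unnormalised posteriors:
  P(Z=A)·L_A = 0.12 × 0.00276576 = 0.000331892
  P(Z=B)·L_B = 0.44 × 0.0973222 = 0.0428218
  P(Z=C)·L_C = 0.12 × 0.100093 = 0.0120112
  P(Z=D)·L_D = 0.32 × 0.108914 = 0.0348524
Sum: 0.000331892 + 0.0428218 + 0.0120112 + 0.0348524 = 0.0900173
P(Process B | data) = 0.0428218 / 0.0900173 ≈ 0.4757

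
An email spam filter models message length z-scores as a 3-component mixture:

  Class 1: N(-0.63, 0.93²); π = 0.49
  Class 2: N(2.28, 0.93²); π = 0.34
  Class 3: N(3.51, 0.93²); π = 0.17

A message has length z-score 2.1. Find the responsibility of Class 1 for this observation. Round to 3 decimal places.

Apply Bayes' rule: the posterior for each component is proportional to its prior times its likelihood at x.
Evaluate each component's likelihood at the observed value:
  f_1 = 0.00577105
  f_2 = 0.42101
  f_3 = 0.13592
Weight by the priors:
  w_1·f_1 = 0.49 × 0.00577105 = 0.00282782
  w_2·f_2 = 0.34 × 0.42101 = 0.143143
  w_3·f_3 = 0.17 × 0.13592 = 0.0231063
Sum: 0.00282782 + 0.143143 + 0.0231063 = 0.169078
Responsibility of Class 1: 0.00282782 / 0.169078 ≈ 0.017

0.017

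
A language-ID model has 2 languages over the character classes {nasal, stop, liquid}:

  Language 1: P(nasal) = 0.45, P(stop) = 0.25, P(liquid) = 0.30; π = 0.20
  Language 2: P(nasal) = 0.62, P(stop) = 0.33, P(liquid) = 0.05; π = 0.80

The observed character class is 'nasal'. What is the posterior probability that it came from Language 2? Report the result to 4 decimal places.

0.8464

P(component k | x) = π_k·f_k(x) / marginal(x), where marginal(x) = Σ_j π_j·f_j(x).
Component likelihoods at x = 'nasal':
  L_1 = P(nasal | comp) = 0.45
  L_2 = P(nasal | comp) = 0.62
Weight by the priors:
  π_1·L_1 = 0.20 × 0.45 = 0.09
  π_2·L_2 = 0.80 × 0.62 = 0.496
Normaliser: 0.09 + 0.496 = 0.586
P(Language 2 | 'nasal') = 0.496 / 0.586 ≈ 0.8464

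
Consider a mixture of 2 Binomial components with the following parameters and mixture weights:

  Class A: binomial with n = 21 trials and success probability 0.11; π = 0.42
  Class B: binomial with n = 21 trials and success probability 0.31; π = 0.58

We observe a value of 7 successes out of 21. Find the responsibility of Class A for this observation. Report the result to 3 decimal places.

Apply Bayes' rule: the posterior for each component is proportional to its prior times its likelihood at x.
Component likelihoods at x = 7 successes out of 21:
  p_A = 0.00443317
  p_B = 0.177388
Weight by the priors:
  π_A·p_A = 0.42 × 0.00443317 = 0.00186193
  π_B·p_B = 0.58 × 0.177388 = 0.102885
Denominator: 0.00186193 + 0.102885 = 0.104747
Responsibility of Class A: 0.00186193 / 0.104747 ≈ 0.018

0.018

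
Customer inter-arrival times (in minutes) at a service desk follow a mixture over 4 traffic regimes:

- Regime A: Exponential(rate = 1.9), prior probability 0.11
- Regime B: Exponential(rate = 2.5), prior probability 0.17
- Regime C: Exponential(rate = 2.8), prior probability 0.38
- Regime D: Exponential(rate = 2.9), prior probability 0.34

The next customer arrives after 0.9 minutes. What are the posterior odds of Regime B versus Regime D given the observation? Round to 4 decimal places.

Since P(k|x) ∝ π_k f_k(x), the posterior odds are π_i f_i(x) / (π_j f_j(x)).
Exponential densities:
  L_A = 0.343645
  L_B = 0.263498
  L_C = 0.225287
  L_D = 0.21325
Odds = (0.17/0.34) × (0.263498/0.21325) = 0.5 × 1.23563 ≈ 0.6178

0.6178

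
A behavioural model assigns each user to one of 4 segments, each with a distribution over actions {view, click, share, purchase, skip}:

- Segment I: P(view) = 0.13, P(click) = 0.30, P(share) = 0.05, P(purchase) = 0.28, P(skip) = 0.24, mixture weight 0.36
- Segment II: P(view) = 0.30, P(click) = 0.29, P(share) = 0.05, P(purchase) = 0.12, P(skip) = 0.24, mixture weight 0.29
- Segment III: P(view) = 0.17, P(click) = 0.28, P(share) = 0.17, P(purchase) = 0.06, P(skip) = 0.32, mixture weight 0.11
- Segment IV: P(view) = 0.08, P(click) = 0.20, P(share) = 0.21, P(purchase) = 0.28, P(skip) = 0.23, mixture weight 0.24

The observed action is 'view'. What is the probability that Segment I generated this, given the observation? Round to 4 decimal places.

0.2726

By Bayes' theorem, P(k | x) = π_k f_k(x) / Σ_j π_j f_j(x).
Component likelihoods at x = 'view':
  p_I = 0.13
  p_II = 0.3
  p_III = 0.17
  p_IV = 0.08
Unnormalised posteriors:
  π_I·p_I = 0.36 × 0.13 = 0.0468
  π_II·p_II = 0.29 × 0.3 = 0.087
  π_III·p_III = 0.11 × 0.17 = 0.0187
  π_IV·p_IV = 0.24 × 0.08 = 0.0192
Sum: 0.0468 + 0.087 + 0.0187 + 0.0192 = 0.1717
So the posterior for Segment I is 0.0468 / 0.1717 ≈ 0.2726.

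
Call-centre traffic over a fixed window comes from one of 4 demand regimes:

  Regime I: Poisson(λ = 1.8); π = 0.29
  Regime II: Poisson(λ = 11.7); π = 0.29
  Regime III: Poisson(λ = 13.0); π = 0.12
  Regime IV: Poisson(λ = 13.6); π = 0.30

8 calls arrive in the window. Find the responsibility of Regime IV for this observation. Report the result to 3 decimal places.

0.289

Posterior ∝ prior × likelihood, so P(k | x) ∝ π_k f_k(x); normalise over all components.
Component likelihoods at x = 8 calls:
  f_I = 0.000451783
  f_II = 0.0722306
  f_III = 0.0457297
  f_IV = 0.0360069
Weight by the priors:
  π_I·f_I = 0.29 × 0.000451783 = 0.000131017
  π_II·f_II = 0.29 × 0.0722306 = 0.0209469
  π_III·f_III = 0.12 × 0.0457297 = 0.00548756
  π_IV·f_IV = 0.30 × 0.0360069 = 0.0108021
Marginal: 0.000131017 + 0.0209469 + 0.00548756 + 0.0108021 = 0.0373675
So the posterior for Regime IV is 0.0108021 / 0.0373675 ≈ 0.289.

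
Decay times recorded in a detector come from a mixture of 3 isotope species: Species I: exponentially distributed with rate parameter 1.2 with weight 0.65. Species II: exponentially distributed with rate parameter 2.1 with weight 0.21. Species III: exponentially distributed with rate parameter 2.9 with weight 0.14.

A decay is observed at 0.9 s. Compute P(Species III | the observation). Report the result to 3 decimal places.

By Bayes' theorem, P(k | x) = P(Z=k) f_k(x) / Σ_j P(Z=j) f_j(x).
Component likelihoods at x = 0.9 s:
  f_I = 0.407515
  f_II = 0.317251
  f_III = 0.21325
Unnormalised posteriors:
  P(Z=I)·f_I = 0.65 × 0.407515 = 0.264885
  P(Z=II)·f_II = 0.21 × 0.317251 = 0.0666227
  P(Z=III)·f_III = 0.14 × 0.21325 = 0.029855
Denominator: 0.264885 + 0.0666227 + 0.029855 = 0.361362
P(Species III | 0.9 s) = 0.029855 / 0.361362 ≈ 0.083

0.083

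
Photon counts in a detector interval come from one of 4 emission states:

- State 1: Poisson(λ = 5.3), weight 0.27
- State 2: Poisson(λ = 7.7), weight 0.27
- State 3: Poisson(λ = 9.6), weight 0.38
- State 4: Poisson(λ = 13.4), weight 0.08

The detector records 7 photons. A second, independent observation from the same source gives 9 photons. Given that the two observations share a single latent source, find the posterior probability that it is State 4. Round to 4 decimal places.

0.0098

Apply Bayes' rule: the posterior for each component is proportional to its prior times its likelihood at x.
Since both observations come from the same component, the likelihood for component k is f_k(x₁)·f_k(x₂).
  p_1 = [0.116343] × [0.0453899] = 0.00528079
  p_2 = [0.144191] × [0.118737] = 0.0171208
  p_3 = [0.100981] × [0.129256] = 0.0130525
  p_4 = [0.0233215] × [0.0581613] = 0.00135641
Unnormalised posteriors:
  w_1·p_1 = 0.27 × 0.00528079 = 0.00142581
  w_2·p_2 = 0.27 × 0.0171208 = 0.0046226
  w_3·p_3 = 0.38 × 0.0130525 = 0.00495993
  w_4·p_4 = 0.08 × 0.00135641 = 0.000108513
Evidence: 0.00142581 + 0.0046226 + 0.00495993 + 0.000108513 = 0.0111169
P(State 4 | x₁,x₂) ≈ 0.0098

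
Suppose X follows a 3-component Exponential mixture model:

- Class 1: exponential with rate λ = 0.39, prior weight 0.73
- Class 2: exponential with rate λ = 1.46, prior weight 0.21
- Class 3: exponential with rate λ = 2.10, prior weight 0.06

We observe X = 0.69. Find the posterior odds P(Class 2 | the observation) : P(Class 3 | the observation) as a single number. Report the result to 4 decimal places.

The posterior odds equal the prior odds times the likelihood ratio: (π_i/π_j)·(f_i(x)/f_j(x)).
Component likelihoods at x = 0.69:
  p_1 = 0.39·e^(−0.39·0.69) = 0.39·e^(−0.2691) = 0.297986
  p_2 = 1.46·e^(−1.46·0.69) = 1.46·e^(−1.0074) = 0.533144
  p_3 = 2.10·e^(−2.10·0.69) = 2.10·e^(−1.4490) = 0.49309
Posterior odds = (π_2·p_2) / (π_3·p_3) = (0.21·0.533144) / (0.06·0.49309) = 0.11196 / 0.0295854 ≈ 3.7843

3.7843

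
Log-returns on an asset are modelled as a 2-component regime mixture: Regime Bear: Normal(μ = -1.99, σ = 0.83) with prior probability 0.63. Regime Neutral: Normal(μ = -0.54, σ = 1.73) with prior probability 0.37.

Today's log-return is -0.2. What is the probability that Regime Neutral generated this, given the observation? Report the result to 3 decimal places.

0.739

The responsibility of component k is P(Z=k) f_k(x) divided by Σ_j P(Z=j) f_j(x).
Evaluate each component's likelihood at the observed value:
  p_Bear = 0.0469756
  p_Neutral = 0.226192
Prior × likelihood for each component:
  P(Z=Bear)·p_Bear = 0.63 × 0.0469756 = 0.0295946
  P(Z=Neutral)·p_Neutral = 0.37 × 0.226192 = 0.0836909
Evidence: 0.0295946 + 0.0836909 = 0.113286
Responsibility of Regime Neutral: 0.0836909 / 0.113286 ≈ 0.739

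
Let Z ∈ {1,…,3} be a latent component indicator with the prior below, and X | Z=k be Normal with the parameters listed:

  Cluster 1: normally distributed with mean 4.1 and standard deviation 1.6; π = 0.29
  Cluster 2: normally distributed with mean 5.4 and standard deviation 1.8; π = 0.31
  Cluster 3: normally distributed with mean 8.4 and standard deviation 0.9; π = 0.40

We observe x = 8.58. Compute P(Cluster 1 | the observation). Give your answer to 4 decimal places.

By Bayes' theorem, P(k | x) = P(Z=k) f_k(x) / Σ_j P(Z=j) f_j(x).
Component likelihoods at x = 8.58:
  L_1 = (1/(1.6·√(2π)))·exp(−(8.58−4.1)²/(2·1.6²)) = 0.249339·exp(-3.92000) = 0.00494716
  L_2 = (1/(1.8·√(2π)))·exp(−(8.58−5.4)²/(2·1.8²)) = 0.221635·exp(-1.56056) = 0.0465476
  L_3 = (1/(0.9·√(2π)))·exp(−(8.58−8.4)²/(2·0.9²)) = 0.443269·exp(-0.02000) = 0.434492
Prior × likelihood for each component:
  P(Z=1)·L_1 = 0.29 × 0.00494716 = 0.00143468
  P(Z=2)·L_2 = 0.31 × 0.0465476 = 0.0144297
  P(Z=3)·L_3 = 0.40 × 0.434492 = 0.173797
Sum: 0.00143468 + 0.0144297 + 0.173797 = 0.189661
So the posterior for Cluster 1 is 0.00143468 / 0.189661 ≈ 0.0076.

0.0076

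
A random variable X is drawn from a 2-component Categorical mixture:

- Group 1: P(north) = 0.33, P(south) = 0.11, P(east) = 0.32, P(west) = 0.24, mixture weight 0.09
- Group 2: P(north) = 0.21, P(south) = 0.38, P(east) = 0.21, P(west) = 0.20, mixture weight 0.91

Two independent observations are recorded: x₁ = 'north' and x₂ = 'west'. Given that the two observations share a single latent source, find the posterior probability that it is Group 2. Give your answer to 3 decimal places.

0.843

P(component k | x) = π_k·f_k(x) / marginal(x), where marginal(x) = Σ_j π_j·f_j(x).
Since both observations come from the same component, the likelihood for component k is f_k(x₁)·f_k(x₂).
  L_1 = [P(north | comp) = 0.33] × [0.24] = 0.0792
  L_2 = [P(north | comp) = 0.21] × [0.2] = 0.042
Multiply by the mixture weights:
  π_1·L_1 = 0.09 × 0.0792 = 0.007128
  π_2·L_2 = 0.91 × 0.042 = 0.03822
Denominator: 0.007128 + 0.03822 = 0.045348
Responsibility of Group 2: 0.03822 / 0.045348 ≈ 0.843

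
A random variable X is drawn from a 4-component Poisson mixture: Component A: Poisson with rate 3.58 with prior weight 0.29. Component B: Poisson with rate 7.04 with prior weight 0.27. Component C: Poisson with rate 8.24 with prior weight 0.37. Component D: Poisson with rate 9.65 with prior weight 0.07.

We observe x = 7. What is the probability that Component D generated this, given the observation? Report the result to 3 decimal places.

Apply Bayes' rule: the posterior for each component is proportional to its prior times its likelihood at x.
Evaluate each component's likelihood at the observed value:
  L_A = e^(−3.58)·3.58^7/7! = 0.0416847
  L_B = e^(−7.04)·7.04^7/7! = 0.148986
  L_C = e^(−8.24)·8.24^7/7! = 0.135043
  L_D = e^(−9.65)·9.65^7/7! = 0.0996137
Multiply by the mixture weights:
  π_A·L_A = 0.29 × 0.0416847 = 0.0120886
  π_B·L_B = 0.27 × 0.148986 = 0.0402262
  π_C·L_C = 0.37 × 0.135043 = 0.0499661
  π_D·L_D = 0.07 × 0.0996137 = 0.00697296
Denominator: 0.0120886 + 0.0402262 + 0.0499661 + 0.00697296 = 0.109254
P(Component D | x) = 0.00697296 / 0.109254 ≈ 0.064

0.064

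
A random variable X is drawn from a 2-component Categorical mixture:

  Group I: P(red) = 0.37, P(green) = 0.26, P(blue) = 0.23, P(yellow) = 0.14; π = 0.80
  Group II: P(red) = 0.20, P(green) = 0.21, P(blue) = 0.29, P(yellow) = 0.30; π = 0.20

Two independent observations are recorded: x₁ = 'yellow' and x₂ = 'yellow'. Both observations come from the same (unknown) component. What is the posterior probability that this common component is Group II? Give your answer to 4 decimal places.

0.5344

The responsibility of component k is P(Z=k) f_k(x) divided by Σ_j P(Z=j) f_j(x).
Since both observations come from the same component, the likelihood for component k is f_k(x₁)·f_k(x₂).
  f_I = [0.14] × [0.14] = 0.0196
  f_II = [0.3] × [0.3] = 0.09
Unnormalised posteriors:
  P(Z=I)·f_I = 0.80 × 0.0196 = 0.01568
  P(Z=II)·f_II = 0.20 × 0.09 = 0.018
Denominator: 0.01568 + 0.018 = 0.03368
P(Group II | x₁,x₂) ≈ 0.5344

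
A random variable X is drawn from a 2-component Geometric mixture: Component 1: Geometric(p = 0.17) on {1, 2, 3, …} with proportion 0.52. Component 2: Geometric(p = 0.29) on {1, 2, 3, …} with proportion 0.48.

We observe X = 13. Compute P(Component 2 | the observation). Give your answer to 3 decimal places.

Apply Bayes' rule: the posterior for each component is proportional to its prior times its likelihood at x.
Geometric probabilities:
  p_1 = 0.0181713
  p_2 = 0.00475881
Multiply by the mixture weights:
  π_1·p_1 = 0.52 × 0.0181713 = 0.00944908
  π_2·p_2 = 0.48 × 0.00475881 = 0.00228423
Marginal: 0.00944908 + 0.00228423 = 0.0117333
P(Component 2 | 13) = 0.00228423 / 0.0117333 ≈ 0.195

0.195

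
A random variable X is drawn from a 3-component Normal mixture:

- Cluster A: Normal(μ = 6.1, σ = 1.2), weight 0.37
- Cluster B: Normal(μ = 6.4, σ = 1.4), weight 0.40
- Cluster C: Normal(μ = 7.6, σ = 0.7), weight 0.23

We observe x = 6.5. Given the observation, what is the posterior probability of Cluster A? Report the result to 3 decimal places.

0.434

P(component k | x) = π_k·f_k(x) / marginal(x), where marginal(x) = Σ_j π_j·f_j(x).
Component likelihoods at x = 6.5:
  L_A = 0.314486
  L_B = 0.284233
  L_C = 0.165803
Prior × likelihood for each component:
  π_A·L_A = 0.37 × 0.314486 = 0.11636
  π_B·L_B = 0.40 × 0.284233 = 0.113693
  π_C·L_C = 0.23 × 0.165803 = 0.0381346
Marginal: 0.11636 + 0.113693 + 0.0381346 = 0.268188
P(Cluster A | 6.5) = 0.11636 / 0.268188 ≈ 0.434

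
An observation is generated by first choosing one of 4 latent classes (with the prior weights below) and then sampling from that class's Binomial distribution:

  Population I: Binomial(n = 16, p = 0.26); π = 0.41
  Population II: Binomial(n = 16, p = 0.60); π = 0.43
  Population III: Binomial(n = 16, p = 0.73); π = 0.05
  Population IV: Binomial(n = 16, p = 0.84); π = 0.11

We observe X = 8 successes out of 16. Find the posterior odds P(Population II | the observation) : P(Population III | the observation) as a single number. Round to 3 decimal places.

41.562

The posterior odds equal the prior odds times the likelihood ratio: (w_i/w_j)·(f_i(x)/f_j(x)).
Evaluate each component's likelihood at the observed value:
  f_I = 0.0241668
  f_II = 0.141667
  f_III = 0.0293138
  f_IV = 0.00137016
Posterior odds = (w_II·f_II) / (w_III·f_III) = (0.43·0.141667) / (0.05·0.0293138) = 0.0609168 / 0.00146569 ≈ 41.562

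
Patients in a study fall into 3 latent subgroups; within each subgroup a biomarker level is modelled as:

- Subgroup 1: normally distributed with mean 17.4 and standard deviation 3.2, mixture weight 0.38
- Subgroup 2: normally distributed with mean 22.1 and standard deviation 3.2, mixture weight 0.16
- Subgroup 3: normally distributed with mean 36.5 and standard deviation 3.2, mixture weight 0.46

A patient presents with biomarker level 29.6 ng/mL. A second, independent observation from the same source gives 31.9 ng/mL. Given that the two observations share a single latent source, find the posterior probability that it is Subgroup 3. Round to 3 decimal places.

0.994

P(component k | x) = w_k·f_k(x) / marginal(x), where marginal(x) = Σ_j w_j·f_j(x).
Since both observations come from the same component, the likelihood for component k is f_k(x₁)·f_k(x₂).
  p_1 = [(1/(3.2·√(2π)))·exp(−(29.6−17.4)²/(2·3.2²)) = 0.124669·exp(-7.26758) = 8.69943e-05] × [4.33754e-06] = 3.77342e-10
  p_2 = [(1/(3.2·√(2π)))·exp(−(29.6−22.1)²/(2·3.2²)) = 0.124669·exp(-2.74658) = 0.00799714] × [0.00114593] = 9.16413e-06
  p_3 = [(1/(3.2·√(2π)))·exp(−(29.6−36.5)²/(2·3.2²)) = 0.124669·exp(-2.32471) = 0.0121942] × [0.0443655] = 0.000541001
Unnormalised posteriors:
  w_1·p_1 = 0.38 × 3.77342e-10 = 1.4339e-10
  w_2·p_2 = 0.16 × 9.16413e-06 = 1.46626e-06
  w_3·p_3 = 0.46 × 0.000541001 = 0.000248861
Marginal: 1.4339e-10 + 1.46626e-06 + 0.000248861 = 0.000250327
So the posterior for Subgroup 3 is 0.000248861 / 0.000250327 ≈ 0.994.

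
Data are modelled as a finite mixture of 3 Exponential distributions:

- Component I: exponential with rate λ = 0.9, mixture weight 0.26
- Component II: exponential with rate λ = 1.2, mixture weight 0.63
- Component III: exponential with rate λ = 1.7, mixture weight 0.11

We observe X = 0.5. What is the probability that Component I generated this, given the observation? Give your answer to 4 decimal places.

Apply Bayes' rule: the posterior for each component is proportional to its prior times its likelihood at x.
Component likelihoods at x = 0.5:
  p_I = 0.9·e^(−0.9·0.5) = 0.9·e^(−0.4500) = 0.573865
  p_II = 1.2·e^(−1.2·0.5) = 1.2·e^(−0.6000) = 0.658574
  p_III = 1.7·e^(−1.7·0.5) = 1.7·e^(−0.8500) = 0.726605
Unnormalised posteriors:
  π_I·p_I = 0.26 × 0.573865 = 0.149205
  π_II·p_II = 0.63 × 0.658574 = 0.414902
  π_III·p_III = 0.11 × 0.726605 = 0.0799266
Marginal: 0.149205 + 0.414902 + 0.0799266 = 0.644033
P(Component I | data) = 0.149205 / 0.644033 ≈ 0.2317

0.2317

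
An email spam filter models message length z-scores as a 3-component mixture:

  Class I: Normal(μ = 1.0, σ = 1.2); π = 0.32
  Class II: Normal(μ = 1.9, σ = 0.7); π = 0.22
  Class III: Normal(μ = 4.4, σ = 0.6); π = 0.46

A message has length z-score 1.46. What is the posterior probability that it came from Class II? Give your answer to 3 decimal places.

By Bayes' theorem, P(k | x) = w_k f_k(x) / Σ_j w_j f_j(x).
Evaluate each component's likelihood at the observed value:
  L_I = (1/(1.2·√(2π)))·exp(−(1.46−1.0)²/(2·1.2²)) = 0.332452·exp(-0.07347) = 0.308902
  L_II = (1/(0.7·√(2π)))·exp(−(1.46−1.9)²/(2·0.7²)) = 0.569918·exp(-0.19755) = 0.467753
  L_III = (1/(0.6·√(2π)))·exp(−(1.46−4.4)²/(2·0.6²)) = 0.664904·exp(-12.00500) = 4.06493e-06
Multiply by the mixture weights:
  w_I·L_I = 0.32 × 0.308902 = 0.0988485
  w_II·L_II = 0.22 × 0.467753 = 0.102906
  w_III·L_III = 0.46 × 4.06493e-06 = 1.86987e-06
Marginal: 0.0988485 + 0.102906 + 1.86987e-06 = 0.201756
Responsibility of Class II: 0.102906 / 0.201756 ≈ 0.510

0.510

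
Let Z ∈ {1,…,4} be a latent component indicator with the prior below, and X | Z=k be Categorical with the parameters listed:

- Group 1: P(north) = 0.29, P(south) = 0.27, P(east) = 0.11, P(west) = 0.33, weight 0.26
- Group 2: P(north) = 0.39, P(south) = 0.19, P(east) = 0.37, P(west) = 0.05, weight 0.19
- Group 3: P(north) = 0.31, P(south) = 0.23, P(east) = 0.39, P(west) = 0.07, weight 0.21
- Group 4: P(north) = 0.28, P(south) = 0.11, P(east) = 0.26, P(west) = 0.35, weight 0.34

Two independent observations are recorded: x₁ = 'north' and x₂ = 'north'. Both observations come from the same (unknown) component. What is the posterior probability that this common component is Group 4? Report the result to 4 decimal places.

0.2731

P(component k | x) = π_k·f_k(x) / marginal(x), where marginal(x) = Σ_j π_j·f_j(x).
Since both observations come from the same component, the likelihood for component k is f_k(x₁)·f_k(x₂).
  p_1 = [P(north | comp) = 0.29] × [0.29] = 0.0841
  p_2 = [P(north | comp) = 0.39] × [0.39] = 0.1521
  p_3 = [P(north | comp) = 0.31] × [0.31] = 0.0961
  p_4 = [P(north | comp) = 0.28] × [0.28] = 0.0784
Weight by the priors:
  π_1·p_1 = 0.26 × 0.0841 = 0.021866
  π_2·p_2 = 0.19 × 0.1521 = 0.028899
  π_3·p_3 = 0.21 × 0.0961 = 0.020181
  π_4·p_4 = 0.34 × 0.0784 = 0.026656
Marginal: 0.021866 + 0.028899 + 0.020181 + 0.026656 = 0.097602
P(Group 4 | data) = 0.026656 / 0.097602 ≈ 0.2731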